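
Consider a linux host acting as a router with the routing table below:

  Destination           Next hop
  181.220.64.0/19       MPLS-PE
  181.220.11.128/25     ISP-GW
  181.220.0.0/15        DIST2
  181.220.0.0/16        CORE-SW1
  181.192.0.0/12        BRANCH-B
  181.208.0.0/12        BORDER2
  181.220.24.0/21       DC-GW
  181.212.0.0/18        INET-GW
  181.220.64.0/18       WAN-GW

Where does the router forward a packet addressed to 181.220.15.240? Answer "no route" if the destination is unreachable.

CORE-SW1

Routes whose prefix contains 181.220.15.240:
  181.208.0.0/12 (181.208.0.0 - 181.223.255.255) -> BORDER2
  181.220.0.0/15 (181.220.0.0 - 181.221.255.255) -> DIST2
  181.220.0.0/16 (181.220.0.0 - 181.220.255.255) -> CORE-SW1
More-specific entries that do NOT match:
  181.220.11.128/25 (181.220.11.128 - 181.220.11.255) does not contain 181.220.15.240
  181.220.24.0/21 (181.220.24.0 - 181.220.31.255) does not contain 181.220.15.240
  181.220.64.0/19 (181.220.64.0 - 181.220.95.255) does not contain 181.220.15.240
  181.212.0.0/18 (181.212.0.0 - 181.212.63.255) does not contain 181.220.15.240
  181.220.64.0/18 (181.220.64.0 - 181.220.127.255) does not contain 181.220.15.240
Longest matching prefix is /16 -> next hop CORE-SW1.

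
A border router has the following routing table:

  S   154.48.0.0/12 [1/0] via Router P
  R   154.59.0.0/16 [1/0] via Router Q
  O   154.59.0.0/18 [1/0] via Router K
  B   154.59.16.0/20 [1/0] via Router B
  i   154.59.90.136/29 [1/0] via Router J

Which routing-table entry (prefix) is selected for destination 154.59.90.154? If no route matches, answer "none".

154.59.0.0/16

Entries matching 154.59.90.154:
  154.48.0.0/12 (154.48.0.0 - 154.63.255.255)
  154.59.0.0/16 (154.59.0.0 - 154.59.255.255)
Most specific is 154.59.0.0/16.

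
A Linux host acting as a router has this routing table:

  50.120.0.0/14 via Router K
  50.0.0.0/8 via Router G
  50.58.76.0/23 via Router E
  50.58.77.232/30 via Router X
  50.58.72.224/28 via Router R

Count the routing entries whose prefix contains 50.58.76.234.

2

Prefixes containing 50.58.76.234:
  50.0.0.0/8 (50.0.0.0 - 50.255.255.255)
  50.58.76.0/23 (50.58.76.0 - 50.58.77.255)
Total matching entries: 2.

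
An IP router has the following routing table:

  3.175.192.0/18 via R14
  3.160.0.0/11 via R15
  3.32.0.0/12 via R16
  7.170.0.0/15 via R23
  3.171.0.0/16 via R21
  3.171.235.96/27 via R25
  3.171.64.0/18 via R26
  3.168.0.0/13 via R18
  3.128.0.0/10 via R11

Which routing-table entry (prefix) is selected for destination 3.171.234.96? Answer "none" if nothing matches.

Entries matching 3.171.234.96:
  3.128.0.0/10 (3.128.0.0 - 3.191.255.255)
  3.160.0.0/11 (3.160.0.0 - 3.191.255.255)
  3.168.0.0/13 (3.168.0.0 - 3.175.255.255)
  3.171.0.0/16 (3.171.0.0 - 3.171.255.255)
Most specific is 3.171.0.0/16.

3.171.0.0/16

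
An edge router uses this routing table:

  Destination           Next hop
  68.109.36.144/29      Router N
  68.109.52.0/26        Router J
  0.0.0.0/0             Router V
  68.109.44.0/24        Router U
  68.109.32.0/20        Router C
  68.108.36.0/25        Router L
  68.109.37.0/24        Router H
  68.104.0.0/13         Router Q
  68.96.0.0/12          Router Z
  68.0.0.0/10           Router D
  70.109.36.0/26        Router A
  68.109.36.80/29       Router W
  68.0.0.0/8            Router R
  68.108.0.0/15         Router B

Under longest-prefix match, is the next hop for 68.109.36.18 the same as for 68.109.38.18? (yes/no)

68.109.36.18: longest match 68.109.32.0/20 -> Router C
68.109.38.18: longest match 68.109.32.0/20 -> Router C

yes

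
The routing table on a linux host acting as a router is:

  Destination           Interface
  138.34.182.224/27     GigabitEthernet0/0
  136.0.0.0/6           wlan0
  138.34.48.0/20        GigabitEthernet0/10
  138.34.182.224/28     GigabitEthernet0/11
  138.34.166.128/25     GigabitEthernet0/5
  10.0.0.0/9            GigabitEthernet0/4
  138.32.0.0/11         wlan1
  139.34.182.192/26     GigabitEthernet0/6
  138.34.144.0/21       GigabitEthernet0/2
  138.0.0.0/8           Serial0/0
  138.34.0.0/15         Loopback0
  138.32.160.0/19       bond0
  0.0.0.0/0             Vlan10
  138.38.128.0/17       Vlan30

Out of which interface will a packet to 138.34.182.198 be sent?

Loopback0

Routes whose prefix contains 138.34.182.198:
  0.0.0.0/0 (default, matches everything) -> Vlan10
  136.0.0.0/6 (136.0.0.0 - 139.255.255.255) -> wlan0
  138.0.0.0/8 (138.0.0.0 - 138.255.255.255) -> Serial0/0
  138.32.0.0/11 (138.32.0.0 - 138.63.255.255) -> wlan1
  138.34.0.0/15 (138.34.0.0 - 138.35.255.255) -> Loopback0
More-specific entries that do NOT match:
  138.34.182.224/28 (138.34.182.224 - 138.34.182.239) does not contain 138.34.182.198
  138.34.182.224/27 (138.34.182.224 - 138.34.182.255) does not contain 138.34.182.198
  139.34.182.192/26 (139.34.182.192 - 139.34.182.255) does not contain 138.34.182.198
  138.34.166.128/25 (138.34.166.128 - 138.34.166.255) does not contain 138.34.182.198
  138.34.144.0/21 (138.34.144.0 - 138.34.151.255) does not contain 138.34.182.198
  138.34.48.0/20 (138.34.48.0 - 138.34.63.255) does not contain 138.34.182.198
  138.32.160.0/19 (138.32.160.0 - 138.32.191.255) does not contain 138.34.182.198
  138.38.128.0/17 (138.38.128.0 - 138.38.255.255) does not contain 138.34.182.198
Longest matching prefix is /15 -> interface Loopback0.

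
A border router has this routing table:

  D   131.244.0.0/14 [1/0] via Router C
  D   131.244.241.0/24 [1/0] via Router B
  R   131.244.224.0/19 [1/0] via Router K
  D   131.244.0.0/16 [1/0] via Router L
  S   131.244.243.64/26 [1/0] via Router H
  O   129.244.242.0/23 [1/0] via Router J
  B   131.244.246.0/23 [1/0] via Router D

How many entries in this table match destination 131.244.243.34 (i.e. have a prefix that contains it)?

Prefixes containing 131.244.243.34:
  131.244.0.0/14 (131.244.0.0 - 131.247.255.255)
  131.244.0.0/16 (131.244.0.0 - 131.244.255.255)
  131.244.224.0/19 (131.244.224.0 - 131.244.255.255)
Total matching entries: 3.

3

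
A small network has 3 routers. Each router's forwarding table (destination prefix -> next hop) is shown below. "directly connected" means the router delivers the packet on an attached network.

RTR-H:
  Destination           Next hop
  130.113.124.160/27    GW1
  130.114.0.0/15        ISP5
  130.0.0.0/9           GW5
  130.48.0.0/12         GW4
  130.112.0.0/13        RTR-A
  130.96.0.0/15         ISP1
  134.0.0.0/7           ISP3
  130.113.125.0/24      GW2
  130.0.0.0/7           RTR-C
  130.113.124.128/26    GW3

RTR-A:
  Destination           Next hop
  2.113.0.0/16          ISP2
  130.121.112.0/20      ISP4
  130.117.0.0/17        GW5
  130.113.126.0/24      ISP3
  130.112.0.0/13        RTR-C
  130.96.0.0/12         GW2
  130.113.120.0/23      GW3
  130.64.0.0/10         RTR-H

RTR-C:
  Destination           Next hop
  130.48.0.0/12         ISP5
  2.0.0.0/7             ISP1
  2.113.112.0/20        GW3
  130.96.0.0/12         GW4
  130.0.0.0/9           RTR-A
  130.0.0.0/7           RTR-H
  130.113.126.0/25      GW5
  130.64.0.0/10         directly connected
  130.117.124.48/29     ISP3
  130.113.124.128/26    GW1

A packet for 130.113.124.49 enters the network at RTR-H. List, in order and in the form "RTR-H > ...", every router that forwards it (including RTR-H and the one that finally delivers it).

At RTR-H: longest match for 130.113.124.49 is 130.112.0.0/13 -> RTR-A
At RTR-A: longest match for 130.113.124.49 is 130.112.0.0/13 -> RTR-C
At RTR-C: longest match for 130.113.124.49 is 130.64.0.0/10 -> directly connected

RTR-H > RTR-A > RTR-C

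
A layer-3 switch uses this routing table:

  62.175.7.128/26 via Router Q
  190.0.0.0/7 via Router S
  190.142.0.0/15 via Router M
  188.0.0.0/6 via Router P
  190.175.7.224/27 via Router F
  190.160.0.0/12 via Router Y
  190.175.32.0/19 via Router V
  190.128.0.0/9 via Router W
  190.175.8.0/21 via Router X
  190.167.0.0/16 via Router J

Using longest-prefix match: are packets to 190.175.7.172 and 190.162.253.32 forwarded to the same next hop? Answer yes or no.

yes

190.175.7.172: longest match 190.160.0.0/12 -> Router Y
190.162.253.32: longest match 190.160.0.0/12 -> Router Y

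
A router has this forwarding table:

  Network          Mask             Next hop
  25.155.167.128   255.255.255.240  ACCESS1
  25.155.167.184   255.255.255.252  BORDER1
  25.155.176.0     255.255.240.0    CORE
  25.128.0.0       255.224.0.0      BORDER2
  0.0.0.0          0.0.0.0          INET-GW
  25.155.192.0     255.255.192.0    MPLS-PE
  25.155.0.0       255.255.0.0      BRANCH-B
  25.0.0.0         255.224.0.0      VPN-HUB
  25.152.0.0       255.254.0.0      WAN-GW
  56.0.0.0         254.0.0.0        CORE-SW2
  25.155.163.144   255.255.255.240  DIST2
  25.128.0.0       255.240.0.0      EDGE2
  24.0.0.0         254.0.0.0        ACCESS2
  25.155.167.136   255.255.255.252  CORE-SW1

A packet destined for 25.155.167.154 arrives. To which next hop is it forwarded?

Routes whose prefix contains 25.155.167.154:
  0.0.0.0/0 (default, matches everything) -> INET-GW
  24.0.0.0/7 (24.0.0.0 - 25.255.255.255) -> ACCESS2
  25.128.0.0/11 (25.128.0.0 - 25.159.255.255) -> BORDER2
  25.155.0.0/16 (25.155.0.0 - 25.155.255.255) -> BRANCH-B
More-specific entries that do NOT match:
  25.155.167.184/30 (25.155.167.184 - 25.155.167.187) does not contain 25.155.167.154
  25.155.167.136/30 (25.155.167.136 - 25.155.167.139) does not contain 25.155.167.154
  25.155.167.128/28 (25.155.167.128 - 25.155.167.143) does not contain 25.155.167.154
  25.155.163.144/28 (25.155.163.144 - 25.155.163.159) does not contain 25.155.167.154
  25.155.176.0/20 (25.155.176.0 - 25.155.191.255) does not contain 25.155.167.154
  25.155.192.0/18 (25.155.192.0 - 25.155.255.255) does not contain 25.155.167.154
Longest matching prefix is /16 -> next hop BRANCH-B.

BRANCH-B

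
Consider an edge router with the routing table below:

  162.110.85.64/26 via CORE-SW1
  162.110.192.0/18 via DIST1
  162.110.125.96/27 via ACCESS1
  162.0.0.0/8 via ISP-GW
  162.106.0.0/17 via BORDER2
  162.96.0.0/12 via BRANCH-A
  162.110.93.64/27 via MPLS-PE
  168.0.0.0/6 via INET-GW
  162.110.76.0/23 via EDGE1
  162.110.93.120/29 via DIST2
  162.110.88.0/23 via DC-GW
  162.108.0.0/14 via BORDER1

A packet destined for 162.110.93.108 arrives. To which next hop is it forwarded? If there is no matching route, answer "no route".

Routes whose prefix contains 162.110.93.108:
  162.0.0.0/8 (162.0.0.0 - 162.255.255.255) -> ISP-GW
  162.96.0.0/12 (162.96.0.0 - 162.111.255.255) -> BRANCH-A
  162.108.0.0/14 (162.108.0.0 - 162.111.255.255) -> BORDER1
More-specific entries that do NOT match:
  162.110.93.120/29 (162.110.93.120 - 162.110.93.127) does not contain 162.110.93.108
  162.110.125.96/27 (162.110.125.96 - 162.110.125.127) does not contain 162.110.93.108
  162.110.93.64/27 (162.110.93.64 - 162.110.93.95) does not contain 162.110.93.108
  162.110.85.64/26 (162.110.85.64 - 162.110.85.127) does not contain 162.110.93.108
  162.110.76.0/23 (162.110.76.0 - 162.110.77.255) does not contain 162.110.93.108
  162.110.88.0/23 (162.110.88.0 - 162.110.89.255) does not contain 162.110.93.108
  162.110.192.0/18 (162.110.192.0 - 162.110.255.255) does not contain 162.110.93.108
  162.106.0.0/17 (162.106.0.0 - 162.106.127.255) does not contain 162.110.93.108
Longest matching prefix is /14 -> next hop BORDER1.

BORDER1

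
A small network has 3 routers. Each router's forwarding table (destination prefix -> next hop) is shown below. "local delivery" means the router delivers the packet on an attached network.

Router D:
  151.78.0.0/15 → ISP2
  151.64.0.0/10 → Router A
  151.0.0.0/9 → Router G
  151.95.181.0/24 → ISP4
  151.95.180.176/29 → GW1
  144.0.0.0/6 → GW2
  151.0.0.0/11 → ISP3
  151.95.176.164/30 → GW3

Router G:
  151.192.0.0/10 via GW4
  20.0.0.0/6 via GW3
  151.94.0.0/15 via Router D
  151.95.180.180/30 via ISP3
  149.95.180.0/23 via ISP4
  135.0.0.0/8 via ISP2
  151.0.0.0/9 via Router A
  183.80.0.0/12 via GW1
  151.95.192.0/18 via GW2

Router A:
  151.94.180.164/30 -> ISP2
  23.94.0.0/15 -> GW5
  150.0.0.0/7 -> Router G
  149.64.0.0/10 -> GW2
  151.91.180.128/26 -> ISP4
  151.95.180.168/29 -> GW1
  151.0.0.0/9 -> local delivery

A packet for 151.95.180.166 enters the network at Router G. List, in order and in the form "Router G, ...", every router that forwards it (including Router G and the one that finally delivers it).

Router G, Router D, Router A

At Router G: longest match for 151.95.180.166 is 151.94.0.0/15 -> Router D
At Router D: longest match for 151.95.180.166 is 151.64.0.0/10 -> Router A
At Router A: longest match for 151.95.180.166 is 151.0.0.0/9 -> local delivery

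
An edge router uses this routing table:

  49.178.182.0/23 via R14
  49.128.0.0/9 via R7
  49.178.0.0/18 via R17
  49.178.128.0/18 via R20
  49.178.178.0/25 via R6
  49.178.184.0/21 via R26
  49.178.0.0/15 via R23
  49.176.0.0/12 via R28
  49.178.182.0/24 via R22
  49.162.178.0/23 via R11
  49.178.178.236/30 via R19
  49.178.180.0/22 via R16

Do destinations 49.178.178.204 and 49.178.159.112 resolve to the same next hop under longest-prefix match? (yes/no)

49.178.178.204: longest match 49.178.128.0/18 -> R20
49.178.159.112: longest match 49.178.128.0/18 -> R20

yes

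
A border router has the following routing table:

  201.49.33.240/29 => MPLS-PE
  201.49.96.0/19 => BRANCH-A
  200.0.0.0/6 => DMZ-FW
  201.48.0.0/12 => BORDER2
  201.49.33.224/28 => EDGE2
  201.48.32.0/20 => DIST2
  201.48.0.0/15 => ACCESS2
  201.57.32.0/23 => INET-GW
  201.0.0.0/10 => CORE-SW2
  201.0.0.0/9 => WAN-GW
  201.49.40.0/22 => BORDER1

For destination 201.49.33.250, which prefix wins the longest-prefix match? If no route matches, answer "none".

Entries matching 201.49.33.250:
  200.0.0.0/6 (200.0.0.0 - 203.255.255.255)
  201.0.0.0/9 (201.0.0.0 - 201.127.255.255)
  201.0.0.0/10 (201.0.0.0 - 201.63.255.255)
  201.48.0.0/12 (201.48.0.0 - 201.63.255.255)
  201.48.0.0/15 (201.48.0.0 - 201.49.255.255)
Most specific is 201.48.0.0/15.

201.48.0.0/15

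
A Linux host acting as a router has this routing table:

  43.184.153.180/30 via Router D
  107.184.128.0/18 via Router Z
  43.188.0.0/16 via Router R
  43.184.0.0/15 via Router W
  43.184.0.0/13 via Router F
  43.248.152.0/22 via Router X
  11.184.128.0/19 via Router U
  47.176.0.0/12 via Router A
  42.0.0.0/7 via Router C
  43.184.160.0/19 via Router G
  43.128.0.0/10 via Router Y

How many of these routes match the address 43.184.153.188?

Prefixes containing 43.184.153.188:
  42.0.0.0/7 (42.0.0.0 - 43.255.255.255)
  43.128.0.0/10 (43.128.0.0 - 43.191.255.255)
  43.184.0.0/13 (43.184.0.0 - 43.191.255.255)
  43.184.0.0/15 (43.184.0.0 - 43.185.255.255)
Total matching entries: 4.

4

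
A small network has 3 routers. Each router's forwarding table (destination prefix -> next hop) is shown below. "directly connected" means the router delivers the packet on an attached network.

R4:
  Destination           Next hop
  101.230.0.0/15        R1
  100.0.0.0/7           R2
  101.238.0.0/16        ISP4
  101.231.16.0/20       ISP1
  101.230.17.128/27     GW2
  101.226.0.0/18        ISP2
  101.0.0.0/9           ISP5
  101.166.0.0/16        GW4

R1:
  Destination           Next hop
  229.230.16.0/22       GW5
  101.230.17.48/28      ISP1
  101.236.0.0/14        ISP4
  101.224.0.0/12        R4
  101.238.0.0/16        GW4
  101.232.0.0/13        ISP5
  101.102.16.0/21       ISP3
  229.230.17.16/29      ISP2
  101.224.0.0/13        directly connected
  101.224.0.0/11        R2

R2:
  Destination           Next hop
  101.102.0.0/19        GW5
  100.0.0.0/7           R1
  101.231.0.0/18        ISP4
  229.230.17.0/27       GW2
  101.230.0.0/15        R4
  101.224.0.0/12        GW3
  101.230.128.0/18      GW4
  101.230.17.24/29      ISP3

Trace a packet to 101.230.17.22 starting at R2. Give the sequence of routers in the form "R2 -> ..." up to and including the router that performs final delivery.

At R2: longest match for 101.230.17.22 is 101.230.0.0/15 -> R4
At R4: longest match for 101.230.17.22 is 101.230.0.0/15 -> R1
At R1: longest match for 101.230.17.22 is 101.224.0.0/13 -> directly connected

R2 -> R4 -> R1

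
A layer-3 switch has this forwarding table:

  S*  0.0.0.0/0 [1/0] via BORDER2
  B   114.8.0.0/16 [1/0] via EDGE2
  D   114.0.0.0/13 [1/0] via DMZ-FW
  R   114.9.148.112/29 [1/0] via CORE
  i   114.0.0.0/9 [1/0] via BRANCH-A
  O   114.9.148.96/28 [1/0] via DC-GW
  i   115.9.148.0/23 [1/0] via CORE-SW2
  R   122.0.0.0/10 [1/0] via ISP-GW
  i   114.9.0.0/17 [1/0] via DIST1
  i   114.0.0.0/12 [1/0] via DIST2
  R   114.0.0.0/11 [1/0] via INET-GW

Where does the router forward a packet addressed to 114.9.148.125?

Routes whose prefix contains 114.9.148.125:
  0.0.0.0/0 (default, matches everything) -> BORDER2
  114.0.0.0/9 (114.0.0.0 - 114.127.255.255) -> BRANCH-A
  114.0.0.0/11 (114.0.0.0 - 114.31.255.255) -> INET-GW
  114.0.0.0/12 (114.0.0.0 - 114.15.255.255) -> DIST2
More-specific entries that do NOT match:
  114.9.148.112/29 (114.9.148.112 - 114.9.148.119) does not contain 114.9.148.125
  114.9.148.96/28 (114.9.148.96 - 114.9.148.111) does not contain 114.9.148.125
  115.9.148.0/23 (115.9.148.0 - 115.9.149.255) does not contain 114.9.148.125
  114.9.0.0/17 (114.9.0.0 - 114.9.127.255) does not contain 114.9.148.125
  114.8.0.0/16 (114.8.0.0 - 114.8.255.255) does not contain 114.9.148.125
  114.0.0.0/13 (114.0.0.0 - 114.7.255.255) does not contain 114.9.148.125
Longest matching prefix is /12 -> next hop DIST2.

DIST2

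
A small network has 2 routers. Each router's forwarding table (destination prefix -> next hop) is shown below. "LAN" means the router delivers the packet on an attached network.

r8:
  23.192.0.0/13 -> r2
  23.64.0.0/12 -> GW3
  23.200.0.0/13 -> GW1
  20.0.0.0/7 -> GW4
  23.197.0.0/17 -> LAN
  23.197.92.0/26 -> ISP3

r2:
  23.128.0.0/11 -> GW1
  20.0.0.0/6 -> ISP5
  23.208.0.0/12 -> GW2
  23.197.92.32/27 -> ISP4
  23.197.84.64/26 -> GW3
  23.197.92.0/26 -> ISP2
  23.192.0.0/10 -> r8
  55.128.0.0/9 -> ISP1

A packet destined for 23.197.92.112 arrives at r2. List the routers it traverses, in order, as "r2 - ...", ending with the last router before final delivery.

At r2: longest match for 23.197.92.112 is 23.192.0.0/10 -> r8
At r8: longest match for 23.197.92.112 is 23.197.0.0/17 -> LAN

r2 - r8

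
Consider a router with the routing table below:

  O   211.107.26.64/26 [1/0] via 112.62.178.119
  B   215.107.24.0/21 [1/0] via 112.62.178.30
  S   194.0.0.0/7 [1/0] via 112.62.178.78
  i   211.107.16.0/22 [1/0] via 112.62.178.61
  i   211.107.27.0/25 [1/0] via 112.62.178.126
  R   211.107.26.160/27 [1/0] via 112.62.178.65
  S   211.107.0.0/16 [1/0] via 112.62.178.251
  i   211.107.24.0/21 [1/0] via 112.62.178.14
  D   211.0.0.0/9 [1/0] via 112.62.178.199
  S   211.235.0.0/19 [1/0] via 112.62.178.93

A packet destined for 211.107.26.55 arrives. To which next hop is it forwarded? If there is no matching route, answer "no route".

112.62.178.14

Routes whose prefix contains 211.107.26.55:
  211.0.0.0/9 (211.0.0.0 - 211.127.255.255) -> 112.62.178.199
  211.107.0.0/16 (211.107.0.0 - 211.107.255.255) -> 112.62.178.251
  211.107.24.0/21 (211.107.24.0 - 211.107.31.255) -> 112.62.178.14
More-specific entries that do NOT match:
  211.107.26.160/27 (211.107.26.160 - 211.107.26.191) does not contain 211.107.26.55
  211.107.26.64/26 (211.107.26.64 - 211.107.26.127) does not contain 211.107.26.55
  211.107.27.0/25 (211.107.27.0 - 211.107.27.127) does not contain 211.107.26.55
  211.107.16.0/22 (211.107.16.0 - 211.107.19.255) does not contain 211.107.26.55
Longest matching prefix is /21 -> next hop 112.62.178.14.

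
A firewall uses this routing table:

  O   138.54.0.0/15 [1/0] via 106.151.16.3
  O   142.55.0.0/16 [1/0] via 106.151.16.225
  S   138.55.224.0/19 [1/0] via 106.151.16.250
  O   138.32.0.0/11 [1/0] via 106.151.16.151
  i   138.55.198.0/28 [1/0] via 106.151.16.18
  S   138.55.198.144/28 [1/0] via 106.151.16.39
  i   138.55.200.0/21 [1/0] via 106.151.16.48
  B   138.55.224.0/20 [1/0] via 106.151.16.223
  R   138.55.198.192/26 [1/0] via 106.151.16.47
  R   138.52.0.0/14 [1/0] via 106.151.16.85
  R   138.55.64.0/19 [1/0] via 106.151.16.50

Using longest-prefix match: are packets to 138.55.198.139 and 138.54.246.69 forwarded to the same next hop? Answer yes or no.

138.55.198.139: longest match 138.54.0.0/15 -> 106.151.16.3
138.54.246.69: longest match 138.54.0.0/15 -> 106.151.16.3

yes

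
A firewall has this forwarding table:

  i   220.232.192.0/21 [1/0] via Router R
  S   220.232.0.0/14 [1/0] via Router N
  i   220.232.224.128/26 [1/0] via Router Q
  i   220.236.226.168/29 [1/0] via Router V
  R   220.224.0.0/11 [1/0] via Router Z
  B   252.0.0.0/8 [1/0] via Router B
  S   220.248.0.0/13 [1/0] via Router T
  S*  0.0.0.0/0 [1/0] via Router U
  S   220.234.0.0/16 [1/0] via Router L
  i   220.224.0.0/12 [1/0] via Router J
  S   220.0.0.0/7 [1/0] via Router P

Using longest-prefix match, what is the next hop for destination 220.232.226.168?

Routes whose prefix contains 220.232.226.168:
  0.0.0.0/0 (default, matches everything) -> Router U
  220.0.0.0/7 (220.0.0.0 - 221.255.255.255) -> Router P
  220.224.0.0/11 (220.224.0.0 - 220.255.255.255) -> Router Z
  220.224.0.0/12 (220.224.0.0 - 220.239.255.255) -> Router J
  220.232.0.0/14 (220.232.0.0 - 220.235.255.255) -> Router N
More-specific entries that do NOT match:
  220.236.226.168/29 (220.236.226.168 - 220.236.226.175) does not contain 220.232.226.168
  220.232.224.128/26 (220.232.224.128 - 220.232.224.191) does not contain 220.232.226.168
  220.232.192.0/21 (220.232.192.0 - 220.232.199.255) does not contain 220.232.226.168
  220.234.0.0/16 (220.234.0.0 - 220.234.255.255) does not contain 220.232.226.168
Longest matching prefix is /14 -> next hop Router N.

Router N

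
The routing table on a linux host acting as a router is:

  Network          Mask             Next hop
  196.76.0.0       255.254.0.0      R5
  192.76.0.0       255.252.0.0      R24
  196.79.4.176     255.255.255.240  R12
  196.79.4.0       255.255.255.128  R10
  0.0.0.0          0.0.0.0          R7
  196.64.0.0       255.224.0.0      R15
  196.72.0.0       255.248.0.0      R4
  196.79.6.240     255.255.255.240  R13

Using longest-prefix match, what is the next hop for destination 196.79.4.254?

Routes whose prefix contains 196.79.4.254:
  0.0.0.0/0 (default, matches everything) -> R7
  196.64.0.0/11 (196.64.0.0 - 196.95.255.255) -> R15
  196.72.0.0/13 (196.72.0.0 - 196.79.255.255) -> R4
More-specific entries that do NOT match:
  196.79.4.176/28 (196.79.4.176 - 196.79.4.191) does not contain 196.79.4.254
  196.79.6.240/28 (196.79.6.240 - 196.79.6.255) does not contain 196.79.4.254
  196.79.4.0/25 (196.79.4.0 - 196.79.4.127) does not contain 196.79.4.254
  196.76.0.0/15 (196.76.0.0 - 196.77.255.255) does not contain 196.79.4.254
  192.76.0.0/14 (192.76.0.0 - 192.79.255.255) does not contain 196.79.4.254
Longest matching prefix is /13 -> next hop R4.

R4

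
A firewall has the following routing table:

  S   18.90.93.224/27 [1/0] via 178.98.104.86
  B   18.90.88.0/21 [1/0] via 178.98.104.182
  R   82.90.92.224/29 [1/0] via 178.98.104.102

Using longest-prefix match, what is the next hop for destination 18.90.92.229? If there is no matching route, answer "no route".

Routes whose prefix contains 18.90.92.229:
  18.90.88.0/21 (18.90.88.0 - 18.90.95.255) -> 178.98.104.182
More-specific entries that do NOT match:
  82.90.92.224/29 (82.90.92.224 - 82.90.92.231) does not contain 18.90.92.229
  18.90.93.224/27 (18.90.93.224 - 18.90.93.255) does not contain 18.90.92.229
Longest matching prefix is /21 -> next hop 178.98.104.182.

178.98.104.182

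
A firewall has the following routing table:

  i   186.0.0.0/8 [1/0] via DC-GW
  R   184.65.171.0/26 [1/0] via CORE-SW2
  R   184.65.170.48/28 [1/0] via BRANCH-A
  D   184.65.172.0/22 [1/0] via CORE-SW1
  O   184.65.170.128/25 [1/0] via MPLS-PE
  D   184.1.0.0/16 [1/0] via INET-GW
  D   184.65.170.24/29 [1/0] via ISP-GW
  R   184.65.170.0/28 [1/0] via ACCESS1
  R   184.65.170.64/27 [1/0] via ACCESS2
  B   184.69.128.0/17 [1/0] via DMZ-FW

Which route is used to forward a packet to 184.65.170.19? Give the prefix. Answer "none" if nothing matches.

184.65.170.19 is outside every listed prefix and there is no default route.

none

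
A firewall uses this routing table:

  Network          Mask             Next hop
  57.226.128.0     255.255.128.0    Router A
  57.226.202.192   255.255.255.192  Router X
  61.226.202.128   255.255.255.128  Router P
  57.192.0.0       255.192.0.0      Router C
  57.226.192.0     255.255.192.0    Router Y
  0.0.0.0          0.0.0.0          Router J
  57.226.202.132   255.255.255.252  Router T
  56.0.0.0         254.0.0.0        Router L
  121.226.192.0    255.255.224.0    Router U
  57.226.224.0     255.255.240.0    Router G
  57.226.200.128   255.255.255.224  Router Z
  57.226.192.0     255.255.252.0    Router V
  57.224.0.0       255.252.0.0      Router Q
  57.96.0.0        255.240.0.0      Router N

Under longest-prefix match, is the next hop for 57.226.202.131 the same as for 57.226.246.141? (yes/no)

57.226.202.131: longest match 57.226.192.0/18 -> Router Y
57.226.246.141: longest match 57.226.192.0/18 -> Router Y

yes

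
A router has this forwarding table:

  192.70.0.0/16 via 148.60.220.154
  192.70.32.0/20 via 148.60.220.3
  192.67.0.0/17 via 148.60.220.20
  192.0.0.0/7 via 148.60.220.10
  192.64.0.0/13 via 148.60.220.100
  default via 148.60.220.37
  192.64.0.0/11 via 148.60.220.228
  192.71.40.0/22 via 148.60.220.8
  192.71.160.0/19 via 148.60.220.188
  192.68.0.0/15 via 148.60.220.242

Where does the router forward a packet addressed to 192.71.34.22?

148.60.220.100

Routes whose prefix contains 192.71.34.22:
  0.0.0.0/0 (default, matches everything) -> 148.60.220.37
  192.0.0.0/7 (192.0.0.0 - 193.255.255.255) -> 148.60.220.10
  192.64.0.0/11 (192.64.0.0 - 192.95.255.255) -> 148.60.220.228
  192.64.0.0/13 (192.64.0.0 - 192.71.255.255) -> 148.60.220.100
More-specific entries that do NOT match:
  192.71.40.0/22 (192.71.40.0 - 192.71.43.255) does not contain 192.71.34.22
  192.70.32.0/20 (192.70.32.0 - 192.70.47.255) does not contain 192.71.34.22
  192.71.160.0/19 (192.71.160.0 - 192.71.191.255) does not contain 192.71.34.22
  192.67.0.0/17 (192.67.0.0 - 192.67.127.255) does not contain 192.71.34.22
  192.70.0.0/16 (192.70.0.0 - 192.70.255.255) does not contain 192.71.34.22
  192.68.0.0/15 (192.68.0.0 - 192.69.255.255) does not contain 192.71.34.22
Longest matching prefix is /13 -> next hop 148.60.220.100.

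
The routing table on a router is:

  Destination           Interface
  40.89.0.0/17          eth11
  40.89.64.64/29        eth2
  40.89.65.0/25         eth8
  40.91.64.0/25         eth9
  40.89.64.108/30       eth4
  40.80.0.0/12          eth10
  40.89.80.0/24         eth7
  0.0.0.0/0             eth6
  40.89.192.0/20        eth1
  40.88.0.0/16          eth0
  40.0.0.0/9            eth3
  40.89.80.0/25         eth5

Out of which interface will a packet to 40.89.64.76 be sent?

eth11

Routes whose prefix contains 40.89.64.76:
  0.0.0.0/0 (default, matches everything) -> eth6
  40.0.0.0/9 (40.0.0.0 - 40.127.255.255) -> eth3
  40.80.0.0/12 (40.80.0.0 - 40.95.255.255) -> eth10
  40.89.0.0/17 (40.89.0.0 - 40.89.127.255) -> eth11
More-specific entries that do NOT match:
  40.89.64.108/30 (40.89.64.108 - 40.89.64.111) does not contain 40.89.64.76
  40.89.64.64/29 (40.89.64.64 - 40.89.64.71) does not contain 40.89.64.76
  40.89.65.0/25 (40.89.65.0 - 40.89.65.127) does not contain 40.89.64.76
  40.91.64.0/25 (40.91.64.0 - 40.91.64.127) does not contain 40.89.64.76
  40.89.80.0/25 (40.89.80.0 - 40.89.80.127) does not contain 40.89.64.76
  40.89.80.0/24 (40.89.80.0 - 40.89.80.255) does not contain 40.89.64.76
  40.89.192.0/20 (40.89.192.0 - 40.89.207.255) does not contain 40.89.64.76
Longest matching prefix is /17 -> interface eth11.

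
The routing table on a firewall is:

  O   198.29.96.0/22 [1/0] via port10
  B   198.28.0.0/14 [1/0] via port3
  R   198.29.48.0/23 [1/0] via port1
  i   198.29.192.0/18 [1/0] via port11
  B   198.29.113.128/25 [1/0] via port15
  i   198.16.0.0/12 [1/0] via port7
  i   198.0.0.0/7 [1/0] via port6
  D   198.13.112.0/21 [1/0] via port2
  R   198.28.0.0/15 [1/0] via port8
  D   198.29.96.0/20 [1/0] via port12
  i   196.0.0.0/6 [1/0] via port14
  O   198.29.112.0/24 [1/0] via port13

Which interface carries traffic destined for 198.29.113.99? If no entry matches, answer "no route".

port8

Routes whose prefix contains 198.29.113.99:
  196.0.0.0/6 (196.0.0.0 - 199.255.255.255) -> port14
  198.0.0.0/7 (198.0.0.0 - 199.255.255.255) -> port6
  198.16.0.0/12 (198.16.0.0 - 198.31.255.255) -> port7
  198.28.0.0/14 (198.28.0.0 - 198.31.255.255) -> port3
  198.28.0.0/15 (198.28.0.0 - 198.29.255.255) -> port8
More-specific entries that do NOT match:
  198.29.113.128/25 (198.29.113.128 - 198.29.113.255) does not contain 198.29.113.99
  198.29.112.0/24 (198.29.112.0 - 198.29.112.255) does not contain 198.29.113.99
  198.29.48.0/23 (198.29.48.0 - 198.29.49.255) does not contain 198.29.113.99
  198.29.96.0/22 (198.29.96.0 - 198.29.99.255) does not contain 198.29.113.99
  198.13.112.0/21 (198.13.112.0 - 198.13.119.255) does not contain 198.29.113.99
  198.29.96.0/20 (198.29.96.0 - 198.29.111.255) does not contain 198.29.113.99
  198.29.192.0/18 (198.29.192.0 - 198.29.255.255) does not contain 198.29.113.99
Longest matching prefix is /15 -> interface port8.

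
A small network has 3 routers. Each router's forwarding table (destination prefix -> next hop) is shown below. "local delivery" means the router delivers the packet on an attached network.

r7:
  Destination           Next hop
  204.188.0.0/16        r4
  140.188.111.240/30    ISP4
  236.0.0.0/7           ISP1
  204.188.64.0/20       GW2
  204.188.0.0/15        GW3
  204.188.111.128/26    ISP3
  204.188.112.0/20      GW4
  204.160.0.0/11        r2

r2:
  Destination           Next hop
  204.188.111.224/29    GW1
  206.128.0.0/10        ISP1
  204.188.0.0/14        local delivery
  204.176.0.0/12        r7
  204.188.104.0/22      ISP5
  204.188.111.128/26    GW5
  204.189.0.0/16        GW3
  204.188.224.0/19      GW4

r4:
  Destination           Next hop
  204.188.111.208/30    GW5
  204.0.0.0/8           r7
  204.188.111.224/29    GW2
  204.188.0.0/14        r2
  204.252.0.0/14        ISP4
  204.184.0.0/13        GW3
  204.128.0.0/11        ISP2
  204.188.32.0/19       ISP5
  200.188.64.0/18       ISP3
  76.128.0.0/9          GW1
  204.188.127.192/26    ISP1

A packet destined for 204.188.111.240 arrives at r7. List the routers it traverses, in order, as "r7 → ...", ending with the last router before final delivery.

At r7: longest match for 204.188.111.240 is 204.188.0.0/16 -> r4
At r4: longest match for 204.188.111.240 is 204.188.0.0/14 -> r2
At r2: longest match for 204.188.111.240 is 204.188.0.0/14 -> local delivery

r7 → r4 → r2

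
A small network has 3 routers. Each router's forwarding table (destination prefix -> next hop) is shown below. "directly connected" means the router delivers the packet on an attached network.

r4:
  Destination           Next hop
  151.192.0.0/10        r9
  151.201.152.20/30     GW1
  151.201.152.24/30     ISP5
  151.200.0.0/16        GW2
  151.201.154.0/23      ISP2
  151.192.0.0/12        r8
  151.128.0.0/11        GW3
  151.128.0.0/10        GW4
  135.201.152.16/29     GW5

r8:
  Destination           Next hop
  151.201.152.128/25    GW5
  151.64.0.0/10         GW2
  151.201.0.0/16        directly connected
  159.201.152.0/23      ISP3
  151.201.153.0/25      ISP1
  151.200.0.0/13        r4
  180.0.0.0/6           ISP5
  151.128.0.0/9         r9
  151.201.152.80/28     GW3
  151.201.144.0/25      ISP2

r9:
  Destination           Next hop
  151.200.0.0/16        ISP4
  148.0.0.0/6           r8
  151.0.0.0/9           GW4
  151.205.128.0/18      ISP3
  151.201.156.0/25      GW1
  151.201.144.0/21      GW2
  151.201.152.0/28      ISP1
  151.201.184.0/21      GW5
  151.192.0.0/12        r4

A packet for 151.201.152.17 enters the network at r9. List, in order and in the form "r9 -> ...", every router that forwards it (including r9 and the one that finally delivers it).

r9 -> r4 -> r8

At r9: longest match for 151.201.152.17 is 151.192.0.0/12 -> r4
At r4: longest match for 151.201.152.17 is 151.192.0.0/12 -> r8
At r8: longest match for 151.201.152.17 is 151.201.0.0/16 -> directly connected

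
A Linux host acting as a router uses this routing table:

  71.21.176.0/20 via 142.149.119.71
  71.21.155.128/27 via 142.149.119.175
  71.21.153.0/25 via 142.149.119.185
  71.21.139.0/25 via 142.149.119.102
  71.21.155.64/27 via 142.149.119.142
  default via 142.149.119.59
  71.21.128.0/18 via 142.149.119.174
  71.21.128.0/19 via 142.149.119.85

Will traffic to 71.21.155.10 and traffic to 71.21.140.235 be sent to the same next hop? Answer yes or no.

yes

71.21.155.10: longest match 71.21.128.0/19 -> 142.149.119.85
71.21.140.235: longest match 71.21.128.0/19 -> 142.149.119.85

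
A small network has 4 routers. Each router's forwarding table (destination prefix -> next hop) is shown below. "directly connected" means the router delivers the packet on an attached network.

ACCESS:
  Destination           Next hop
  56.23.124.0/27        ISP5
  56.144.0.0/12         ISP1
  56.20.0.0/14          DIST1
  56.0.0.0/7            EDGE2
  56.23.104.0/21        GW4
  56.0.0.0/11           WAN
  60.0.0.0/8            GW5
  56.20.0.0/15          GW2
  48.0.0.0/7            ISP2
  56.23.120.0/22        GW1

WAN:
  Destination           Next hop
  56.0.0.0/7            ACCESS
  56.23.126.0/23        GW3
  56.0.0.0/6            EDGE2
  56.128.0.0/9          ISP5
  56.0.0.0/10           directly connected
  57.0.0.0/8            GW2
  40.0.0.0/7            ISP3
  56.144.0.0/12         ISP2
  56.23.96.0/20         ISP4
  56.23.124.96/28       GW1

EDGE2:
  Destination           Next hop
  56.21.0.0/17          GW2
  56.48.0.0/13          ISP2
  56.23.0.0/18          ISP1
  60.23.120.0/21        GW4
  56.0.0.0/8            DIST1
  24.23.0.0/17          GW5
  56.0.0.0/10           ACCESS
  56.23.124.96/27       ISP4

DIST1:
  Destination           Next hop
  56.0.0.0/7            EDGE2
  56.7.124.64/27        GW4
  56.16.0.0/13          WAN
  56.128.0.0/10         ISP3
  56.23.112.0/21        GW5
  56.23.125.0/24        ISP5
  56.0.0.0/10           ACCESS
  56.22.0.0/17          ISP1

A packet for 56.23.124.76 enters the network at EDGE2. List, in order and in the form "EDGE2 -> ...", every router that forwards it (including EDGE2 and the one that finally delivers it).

EDGE2 -> ACCESS -> DIST1 -> WAN

At EDGE2: longest match for 56.23.124.76 is 56.0.0.0/10 -> ACCESS
At ACCESS: longest match for 56.23.124.76 is 56.20.0.0/14 -> DIST1
At DIST1: longest match for 56.23.124.76 is 56.16.0.0/13 -> WAN
At WAN: longest match for 56.23.124.76 is 56.0.0.0/10 -> directly connected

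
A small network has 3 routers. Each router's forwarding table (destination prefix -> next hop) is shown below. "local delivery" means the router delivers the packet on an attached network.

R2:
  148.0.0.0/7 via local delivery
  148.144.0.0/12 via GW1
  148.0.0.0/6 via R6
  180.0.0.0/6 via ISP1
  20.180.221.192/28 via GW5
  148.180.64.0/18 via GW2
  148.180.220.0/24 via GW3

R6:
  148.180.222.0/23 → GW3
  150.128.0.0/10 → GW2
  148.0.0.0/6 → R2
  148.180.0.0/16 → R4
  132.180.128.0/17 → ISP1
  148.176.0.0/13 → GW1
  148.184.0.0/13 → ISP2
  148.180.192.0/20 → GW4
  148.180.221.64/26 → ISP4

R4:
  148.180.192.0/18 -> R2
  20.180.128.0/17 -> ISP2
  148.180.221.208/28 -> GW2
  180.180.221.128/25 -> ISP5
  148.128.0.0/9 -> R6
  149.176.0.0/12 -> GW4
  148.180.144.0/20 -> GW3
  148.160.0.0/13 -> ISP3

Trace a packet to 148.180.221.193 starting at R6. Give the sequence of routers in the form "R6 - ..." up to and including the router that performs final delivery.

At R6: longest match for 148.180.221.193 is 148.180.0.0/16 -> R4
At R4: longest match for 148.180.221.193 is 148.180.192.0/18 -> R2
At R2: longest match for 148.180.221.193 is 148.0.0.0/7 -> local delivery

R6 - R4 - R2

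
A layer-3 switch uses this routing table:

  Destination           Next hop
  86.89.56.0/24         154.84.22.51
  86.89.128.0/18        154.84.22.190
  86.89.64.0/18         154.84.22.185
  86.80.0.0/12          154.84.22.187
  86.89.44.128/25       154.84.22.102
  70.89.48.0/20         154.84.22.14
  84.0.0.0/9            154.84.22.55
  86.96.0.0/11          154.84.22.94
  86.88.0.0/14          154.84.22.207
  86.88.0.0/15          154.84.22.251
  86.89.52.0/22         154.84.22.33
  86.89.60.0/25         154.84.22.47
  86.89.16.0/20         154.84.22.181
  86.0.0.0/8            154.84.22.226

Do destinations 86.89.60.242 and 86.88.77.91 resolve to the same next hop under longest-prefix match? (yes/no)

86.89.60.242: longest match 86.88.0.0/15 -> 154.84.22.251
86.88.77.91: longest match 86.88.0.0/15 -> 154.84.22.251

yes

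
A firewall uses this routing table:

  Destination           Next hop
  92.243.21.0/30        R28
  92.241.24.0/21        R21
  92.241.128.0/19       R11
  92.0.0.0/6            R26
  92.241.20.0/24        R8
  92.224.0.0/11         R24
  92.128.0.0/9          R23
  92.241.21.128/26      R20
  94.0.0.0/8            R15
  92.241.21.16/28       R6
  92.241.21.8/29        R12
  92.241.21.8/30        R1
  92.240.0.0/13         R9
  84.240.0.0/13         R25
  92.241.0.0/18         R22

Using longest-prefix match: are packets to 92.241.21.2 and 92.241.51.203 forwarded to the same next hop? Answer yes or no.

yes

92.241.21.2: longest match 92.241.0.0/18 -> R22
92.241.51.203: longest match 92.241.0.0/18 -> R22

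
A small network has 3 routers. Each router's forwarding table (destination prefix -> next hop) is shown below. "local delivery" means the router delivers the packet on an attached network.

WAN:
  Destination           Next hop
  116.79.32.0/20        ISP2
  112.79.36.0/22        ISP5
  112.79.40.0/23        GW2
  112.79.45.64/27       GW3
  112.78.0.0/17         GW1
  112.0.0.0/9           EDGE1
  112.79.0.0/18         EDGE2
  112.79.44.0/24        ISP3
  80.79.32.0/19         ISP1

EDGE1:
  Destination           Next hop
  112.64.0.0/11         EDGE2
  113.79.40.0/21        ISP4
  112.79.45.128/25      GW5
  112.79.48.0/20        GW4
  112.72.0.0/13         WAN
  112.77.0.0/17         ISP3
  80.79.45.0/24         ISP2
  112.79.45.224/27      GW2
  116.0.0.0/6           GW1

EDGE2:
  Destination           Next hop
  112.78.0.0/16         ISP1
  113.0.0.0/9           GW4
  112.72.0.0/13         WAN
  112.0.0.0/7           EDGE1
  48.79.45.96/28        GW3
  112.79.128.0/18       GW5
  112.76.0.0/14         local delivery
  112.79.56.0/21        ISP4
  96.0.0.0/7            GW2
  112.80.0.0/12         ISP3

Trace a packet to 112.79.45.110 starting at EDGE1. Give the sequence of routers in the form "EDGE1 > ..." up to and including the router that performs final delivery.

EDGE1 > WAN > EDGE2

At EDGE1: longest match for 112.79.45.110 is 112.72.0.0/13 -> WAN
At WAN: longest match for 112.79.45.110 is 112.79.0.0/18 -> EDGE2
At EDGE2: longest match for 112.79.45.110 is 112.76.0.0/14 -> local delivery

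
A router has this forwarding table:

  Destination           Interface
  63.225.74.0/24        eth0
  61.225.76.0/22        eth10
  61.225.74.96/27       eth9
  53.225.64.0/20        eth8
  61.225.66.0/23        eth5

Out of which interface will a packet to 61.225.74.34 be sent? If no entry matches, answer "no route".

no route

No entry's prefix contains 61.225.74.34; there is no default route.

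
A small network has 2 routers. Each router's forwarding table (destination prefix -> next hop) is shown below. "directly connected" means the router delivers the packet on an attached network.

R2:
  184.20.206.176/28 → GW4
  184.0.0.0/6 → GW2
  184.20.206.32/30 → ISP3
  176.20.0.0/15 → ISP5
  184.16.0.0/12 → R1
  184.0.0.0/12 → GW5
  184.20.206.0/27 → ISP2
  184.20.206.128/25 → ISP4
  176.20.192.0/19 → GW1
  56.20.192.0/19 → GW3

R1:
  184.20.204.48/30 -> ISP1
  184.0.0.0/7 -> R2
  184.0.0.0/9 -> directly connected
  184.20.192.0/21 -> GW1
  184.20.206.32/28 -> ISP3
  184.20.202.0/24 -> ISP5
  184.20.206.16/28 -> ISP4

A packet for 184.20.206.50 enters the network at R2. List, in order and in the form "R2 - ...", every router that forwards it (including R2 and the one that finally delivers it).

R2 - R1

At R2: longest match for 184.20.206.50 is 184.16.0.0/12 -> R1
At R1: longest match for 184.20.206.50 is 184.0.0.0/9 -> directly connected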